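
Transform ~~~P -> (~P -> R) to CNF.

P | R

~~~P -> (~P -> R)
≡ ~~~~P | (~P -> R)   — eliminate ->
≡ ~~~~P | ~~P | R   — eliminate ->
≡ ~~P | ~~P | R   — double negation
≡ P | ~~P | R   — double negation
≡ P | P | R   — double negation
≡ P | R   — simplify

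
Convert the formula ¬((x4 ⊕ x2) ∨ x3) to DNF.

(¬x4 ∧ ¬x2 ∧ ¬x3) ∨ (x2 ∧ x4 ∧ ¬x3)

¬((x4 ⊕ x2) ∨ x3)
≡ ¬((x4 ∧ ¬x2) ∨ (¬x4 ∧ x2) ∨ x3)
≡ ¬(x4 ∧ ¬x2) ∧ ¬(¬x4 ∧ x2) ∧ ¬x3
≡ (¬x4 ∨ ¬¬x2) ∧ ¬(¬x4 ∧ x2) ∧ ¬x3
≡ (¬x4 ∨ x2) ∧ ¬(¬x4 ∧ x2) ∧ ¬x3
≡ (¬x4 ∨ x2) ∧ (¬¬x4 ∨ ¬x2) ∧ ¬x3
≡ (¬x4 ∨ x2) ∧ (x4 ∨ ¬x2) ∧ ¬x3
≡ (¬x4 ∧ x4 ∧ ¬x3) ∨ (¬x4 ∧ ¬x2 ∧ ¬x3) ∨ (x2 ∧ x4 ∧ ¬x3) ∨ (x2 ∧ ¬x2 ∧ ¬x3)
≡ (¬x4 ∧ ¬x2 ∧ ¬x3) ∨ (x2 ∧ x4 ∧ ¬x3)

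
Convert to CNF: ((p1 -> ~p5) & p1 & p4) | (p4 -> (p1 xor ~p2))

(~p1 | ~p5 | ~p4 | p2) & (p1 | ~p4 | ~p2)

((p1 -> ~p5) & p1 & p4) | (p4 -> (p1 xor ~p2))
= ((~p1 | ~p5) & p1 & p4) | (p4 -> (p1 xor ~p2))   — eliminate ->
= ((~p1 | ~p5) & p1 & p4) | ~p4 | (p1 xor ~p2)   — eliminate ->
= ((~p1 | ~p5) & p1 & p4) | ~p4 | ((p1 | ~p2) & ~(p1 & ~p2))   — expand xor
= ((~p1 | ~p5) & p1 & p4) | ~p4 | ((p1 | ~p2) & (~p1 | ~~p2))   — De Morgan
= ((~p1 | ~p5) & p1 & p4) | ~p4 | ((p1 | ~p2) & (~p1 | p2))   — double negation
= (~p1 | ~p5 | ~p4 | p1 | ~p2) & (~p1 | ~p5 | ~p4 | ~p1 | p2) & (p1 | ~p4 | p1 | ~p2) & (p1 | ~p4 | ~p1 | p2) & (p4 | ~p4 | p1 | ~p2) & (p4 | ~p4 | ~p1 | p2)   — distribute | over &
= (~p1 | ~p5 | ~p4 | p2) & (p1 | ~p4 | ~p2)   — simplify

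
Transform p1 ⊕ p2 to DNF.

(p1 ∧ ¬p2) ∨ (¬p1 ∧ p2)

p1 ⊕ p2
≡ (p1 ∧ ¬p2) ∨ (¬p1 ∧ p2)   [expand ⊕]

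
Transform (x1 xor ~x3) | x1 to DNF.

(~x1 & ~x3) | x1

(x1 xor ~x3) | x1
≡ (x1 & ~~x3) | (~x1 & ~x3) | x1   [expand xor]
≡ (x1 & x3) | (~x1 & ~x3) | x1   [double negation]
≡ (~x1 & ~x3) | x1   [simplify]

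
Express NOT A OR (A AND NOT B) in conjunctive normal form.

NOT A OR NOT B

NOT A OR (A AND NOT B)
≡ (NOT A OR A) AND (NOT A OR NOT B)   (distribute OR over AND)
≡ NOT A OR NOT B   (simplify)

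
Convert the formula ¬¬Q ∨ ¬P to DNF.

¬¬Q ∨ ¬P
≡ Q ∨ ¬P   (double negation)

Q ∨ ¬P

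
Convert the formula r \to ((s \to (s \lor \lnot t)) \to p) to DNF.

r \to ((s \to (s \lor \lnot t)) \to p)
≡ \lnot r \lor ((s \to (s \lor \lnot t)) \to p)
≡ \lnot r \lor \lnot (s \to (s \lor \lnot t)) \lor p
≡ \lnot r \lor \lnot (\lnot s \lor s \lor \lnot t) \lor p
≡ \lnot r \lor (\lnot \lnot s \land \lnot s \land \lnot \lnot t) \lor p
≡ \lnot r \lor (s \land \lnot s \land \lnot \lnot t) \lor p
≡ \lnot r \lor (s \land \lnot s \land t) \lor p
≡ \lnot r \lor p

\lnot r \lor p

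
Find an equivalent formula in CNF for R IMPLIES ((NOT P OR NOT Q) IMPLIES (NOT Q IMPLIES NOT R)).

R IMPLIES ((NOT P OR NOT Q) IMPLIES (NOT Q IMPLIES NOT R))
= NOT R OR ((NOT P OR NOT Q) IMPLIES (NOT Q IMPLIES NOT R))
= NOT R OR NOT (NOT P OR NOT Q) OR (NOT Q IMPLIES NOT R)
= NOT R OR NOT (NOT P OR NOT Q) OR NOT NOT Q OR NOT R
= NOT R OR (NOT NOT P AND NOT NOT Q) OR NOT NOT Q OR NOT R
= NOT R OR (P AND NOT NOT Q) OR NOT NOT Q OR NOT R
= NOT R OR (P AND Q) OR NOT NOT Q OR NOT R
= NOT R OR (P AND Q) OR Q OR NOT R
= (NOT R OR P OR Q OR NOT R) AND (NOT R OR Q OR Q OR NOT R)
= NOT R OR Q

NOT R OR Q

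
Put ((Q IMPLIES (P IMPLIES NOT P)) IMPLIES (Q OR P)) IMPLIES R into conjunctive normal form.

((Q IMPLIES (P IMPLIES NOT P)) IMPLIES (Q OR P)) IMPLIES R
≡ NOT ((Q IMPLIES (P IMPLIES NOT P)) IMPLIES (Q OR P)) OR R
≡ NOT (NOT (Q IMPLIES (P IMPLIES NOT P)) OR Q OR P) OR R
≡ NOT (NOT (NOT Q OR (P IMPLIES NOT P)) OR Q OR P) OR R
≡ NOT (NOT (NOT Q OR NOT P OR NOT P) OR Q OR P) OR R
≡ (NOT NOT (NOT Q OR NOT P OR NOT P) AND NOT Q AND NOT P) OR R
≡ ((NOT Q OR NOT P OR NOT P) AND NOT Q AND NOT P) OR R
≡ (NOT Q OR NOT P OR NOT P OR R) AND (NOT Q OR R) AND (NOT P OR R)
≡ (NOT Q OR R) AND (NOT P OR R)

(NOT Q OR R) AND (NOT P OR R)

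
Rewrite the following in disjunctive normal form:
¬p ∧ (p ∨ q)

¬p ∧ (p ∨ q)
= (¬p ∧ p) ∨ (¬p ∧ q)   — distribute ∧ over ∨
= ¬p ∧ q   — simplify

¬p ∧ q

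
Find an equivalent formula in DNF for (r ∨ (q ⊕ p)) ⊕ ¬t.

(r ∧ t) ∨ (q ∧ ¬p ∧ t) ∨ (¬q ∧ p ∧ t) ∨ (¬r ∧ ¬q ∧ ¬p ∧ ¬t) ∨ (¬r ∧ p ∧ q ∧ ¬t)

(r ∨ (q ⊕ p)) ⊕ ¬t
≡ ((r ∨ (q ⊕ p)) ∧ ¬¬t) ∨ (¬(r ∨ (q ⊕ p)) ∧ ¬t)   (expand ⊕)
≡ ((r ∨ (q ∧ ¬p) ∨ (¬q ∧ p)) ∧ ¬¬t) ∨ (¬(r ∨ (q ⊕ p)) ∧ ¬t)   (expand ⊕)
≡ ((r ∨ (q ∧ ¬p) ∨ (¬q ∧ p)) ∧ ¬¬t) ∨ (¬(r ∨ (q ∧ ¬p) ∨ (¬q ∧ p)) ∧ ¬t)   (expand ⊕)
≡ ((r ∨ (q ∧ ¬p) ∨ (¬q ∧ p)) ∧ t) ∨ (¬(r ∨ (q ∧ ¬p) ∨ (¬q ∧ p)) ∧ ¬t)   (double negation)
≡ ((r ∨ (q ∧ ¬p) ∨ (¬q ∧ p)) ∧ t) ∨ (¬r ∧ ¬(q ∧ ¬p) ∧ ¬(¬q ∧ p) ∧ ¬t)   (De Morgan)
≡ ((r ∨ (q ∧ ¬p) ∨ (¬q ∧ p)) ∧ t) ∨ (¬r ∧ (¬q ∨ ¬¬p) ∧ ¬(¬q ∧ p) ∧ ¬t)   (De Morgan)
≡ ((r ∨ (q ∧ ¬p) ∨ (¬q ∧ p)) ∧ t) ∨ (¬r ∧ (¬q ∨ p) ∧ ¬(¬q ∧ p) ∧ ¬t)   (double negation)
≡ ((r ∨ (q ∧ ¬p) ∨ (¬q ∧ p)) ∧ t) ∨ (¬r ∧ (¬q ∨ p) ∧ (¬¬q ∨ ¬p) ∧ ¬t)   (De Morgan)
≡ ((r ∨ (q ∧ ¬p) ∨ (¬q ∧ p)) ∧ t) ∨ (¬r ∧ (¬q ∨ p) ∧ (q ∨ ¬p) ∧ ¬t)   (double negation)
≡ (r ∧ t) ∨ (q ∧ ¬p ∧ t) ∨ (¬q ∧ p ∧ t) ∨ (¬r ∧ ¬q ∧ q ∧ ¬t) ∨ (¬r ∧ ¬q ∧ ¬p ∧ ¬t) ∨ (¬r ∧ p ∧ q ∧ ¬t) ∨ (¬r ∧ p ∧ ¬p ∧ ¬t)   (distribute ∧ over ∨)
≡ (r ∧ t) ∨ (q ∧ ¬p ∧ t) ∨ (¬q ∧ p ∧ t) ∨ (¬r ∧ ¬q ∧ ¬p ∧ ¬t) ∨ (¬r ∧ p ∧ q ∧ ¬t)   (simplify)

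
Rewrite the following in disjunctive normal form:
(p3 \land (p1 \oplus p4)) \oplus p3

(\lnot p1 \land \lnot p4 \land p3) \lor (p4 \land p1 \land p3)

(p3 \land (p1 \oplus p4)) \oplus p3
⇔ (p3 \land (p1 \oplus p4) \land \lnot p3) \lor (\lnot (p3 \land (p1 \oplus p4)) \land p3)   [expand \oplus]
⇔ (p3 \land ((p1 \land \lnot p4) \lor (\lnot p1 \land p4)) \land \lnot p3) \lor (\lnot (p3 \land (p1 \oplus p4)) \land p3)   [expand \oplus]
⇔ (p3 \land ((p1 \land \lnot p4) \lor (\lnot p1 \land p4)) \land \lnot p3) \lor (\lnot (p3 \land ((p1 \land \lnot p4) \lor (\lnot p1 \land p4))) \land p3)   [expand \oplus]
⇔ (p3 \land ((p1 \land \lnot p4) \lor (\lnot p1 \land p4)) \land \lnot p3) \lor ((\lnot p3 \lor \lnot ((p1 \land \lnot p4) \lor (\lnot p1 \land p4))) \land p3)   [De Morgan]
⇔ (p3 \land ((p1 \land \lnot p4) \lor (\lnot p1 \land p4)) \land \lnot p3) \lor ((\lnot p3 \lor (\lnot (p1 \land \lnot p4) \land \lnot (\lnot p1 \land p4))) \land p3)   [De Morgan]
⇔ (p3 \land ((p1 \land \lnot p4) \lor (\lnot p1 \land p4)) \land \lnot p3) \lor ((\lnot p3 \lor ((\lnot p1 \lor \lnot \lnot p4) \land \lnot (\lnot p1 \land p4))) \land p3)   [De Morgan]
⇔ (p3 \land ((p1 \land \lnot p4) \lor (\lnot p1 \land p4)) \land \lnot p3) \lor ((\lnot p3 \lor ((\lnot p1 \lor p4) \land \lnot (\lnot p1 \land p4))) \land p3)   [double negation]
⇔ (p3 \land ((p1 \land \lnot p4) \lor (\lnot p1 \land p4)) \land \lnot p3) \lor ((\lnot p3 \lor ((\lnot p1 \lor p4) \land (\lnot \lnot p1 \lor \lnot p4))) \land p3)   [De Morgan]
⇔ (p3 \land ((p1 \land \lnot p4) \lor (\lnot p1 \land p4)) \land \lnot p3) \lor ((\lnot p3 \lor ((\lnot p1 \lor p4) \land (p1 \lor \lnot p4))) \land p3)   [double negation]
⇔ (p3 \land p1 \land \lnot p4 \land \lnot p3) \lor (p3 \land \lnot p1 \land p4 \land \lnot p3) \lor (\lnot p3 \land p3) \lor (\lnot p1 \land p1 \land p3) \lor (\lnot p1 \land \lnot p4 \land p3) \lor (p4 \land p1 \land p3) \lor (p4 \land \lnot p4 \land p3)   [distribute \land over \lor]
⇔ (\lnot p1 \land \lnot p4 \land p3) \lor (p4 \land p1 \land p3)   [simplify]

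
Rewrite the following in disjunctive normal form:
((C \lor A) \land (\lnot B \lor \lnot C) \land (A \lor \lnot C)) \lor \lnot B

(A \land \lnot C) \lor \lnot B

((C \lor A) \land (\lnot B \lor \lnot C) \land (A \lor \lnot C)) \lor \lnot B
≡ (C \land \lnot B \land A) \lor (C \land \lnot B \land \lnot C) \lor (C \land \lnot C \land A) \lor (C \land \lnot C \land \lnot C) \lor (A \land \lnot B \land A) \lor (A \land \lnot B \land \lnot C) \lor (A \land \lnot C \land A) \lor (A \land \lnot C \land \lnot C) \lor \lnot B   — distribute \land over \lor
≡ (A \land \lnot C) \lor \lnot B   — simplify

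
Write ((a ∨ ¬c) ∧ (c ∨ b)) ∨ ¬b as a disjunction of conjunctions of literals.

((a ∨ ¬c) ∧ (c ∨ b)) ∨ ¬b
≡ (a ∧ c) ∨ (a ∧ b) ∨ (¬c ∧ c) ∨ (¬c ∧ b) ∨ ¬b   — distribute ∧ over ∨
≡ (a ∧ c) ∨ (a ∧ b) ∨ (¬c ∧ b) ∨ ¬b   — simplify

(a ∧ c) ∨ (a ∧ b) ∨ (¬c ∧ b) ∨ ¬b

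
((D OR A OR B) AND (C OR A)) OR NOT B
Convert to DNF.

(D AND C) OR A OR (B AND C) OR NOT B

((D OR A OR B) AND (C OR A)) OR NOT B
⇔ (D AND C) OR (D AND A) OR (A AND C) OR (A AND A) OR (B AND C) OR (B AND A) OR NOT B
⇔ (D AND C) OR A OR (B AND C) OR NOT B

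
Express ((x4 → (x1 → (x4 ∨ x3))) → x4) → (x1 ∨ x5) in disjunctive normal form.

¬x4 ∨ x1 ∨ x5

((x4 → (x1 → (x4 ∨ x3))) → x4) → (x1 ∨ x5)
≡ ¬((x4 → (x1 → (x4 ∨ x3))) → x4) ∨ x1 ∨ x5   [eliminate →]
≡ ¬(¬(x4 → (x1 → (x4 ∨ x3))) ∨ x4) ∨ x1 ∨ x5   [eliminate →]
≡ ¬(¬(¬x4 ∨ (x1 → (x4 ∨ x3))) ∨ x4) ∨ x1 ∨ x5   [eliminate →]
≡ ¬(¬(¬x4 ∨ ¬x1 ∨ x4 ∨ x3) ∨ x4) ∨ x1 ∨ x5   [eliminate →]
≡ (¬¬(¬x4 ∨ ¬x1 ∨ x4 ∨ x3) ∧ ¬x4) ∨ x1 ∨ x5   [De Morgan]
≡ ((¬x4 ∨ ¬x1 ∨ x4 ∨ x3) ∧ ¬x4) ∨ x1 ∨ x5   [double negation]
≡ (¬x4 ∧ ¬x4) ∨ (¬x1 ∧ ¬x4) ∨ (x4 ∧ ¬x4) ∨ (x3 ∧ ¬x4) ∨ x1 ∨ x5   [distribute ∧ over ∨]
≡ ¬x4 ∨ x1 ∨ x5   [simplify]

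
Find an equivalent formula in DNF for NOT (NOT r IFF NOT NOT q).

(NOT r AND NOT q) OR (q AND r)

NOT (NOT r IFF NOT NOT q)
= NOT ((NOT r IMPLIES NOT NOT q) AND (NOT NOT q IMPLIES NOT r))   — eliminate IFF
= NOT ((NOT NOT r OR NOT NOT q) AND (NOT NOT q IMPLIES NOT r))   — eliminate IMPLIES
= NOT ((NOT NOT r OR NOT NOT q) AND (NOT NOT NOT q OR NOT r))   — eliminate IMPLIES
= NOT (NOT NOT r OR NOT NOT q) OR NOT (NOT NOT NOT q OR NOT r)   — De Morgan
= (NOT NOT NOT r AND NOT NOT NOT q) OR NOT (NOT NOT NOT q OR NOT r)   — De Morgan
= (NOT r AND NOT NOT NOT q) OR NOT (NOT NOT NOT q OR NOT r)   — double negation
= (NOT r AND NOT q) OR NOT (NOT NOT NOT q OR NOT r)   — double negation
= (NOT r AND NOT q) OR (NOT NOT NOT NOT q AND NOT NOT r)   — De Morgan
= (NOT r AND NOT q) OR (NOT NOT q AND NOT NOT r)   — double negation
= (NOT r AND NOT q) OR (q AND NOT NOT r)   — double negation
= (NOT r AND NOT q) OR (q AND r)   — double negation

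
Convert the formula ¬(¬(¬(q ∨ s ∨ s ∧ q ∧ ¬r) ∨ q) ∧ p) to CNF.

¬(¬(¬(q ∨ s ∨ s ∧ q ∧ ¬r) ∨ q) ∧ p)
≡ ¬¬(¬(q ∨ s ∨ s ∧ q ∧ ¬r) ∨ q) ∨ ¬p   [De Morgan]
≡ ¬(q ∨ s ∨ s ∧ q ∧ ¬r) ∨ q ∨ ¬p   [double negation]
≡ ¬q ∧ ¬s ∧ ¬(s ∧ q ∧ ¬r) ∨ q ∨ ¬p   [De Morgan]
≡ ¬q ∧ ¬s ∧ (¬s ∨ ¬q ∨ ¬¬r) ∨ q ∨ ¬p   [De Morgan]
≡ ¬q ∧ ¬s ∧ (¬s ∨ ¬q ∨ r) ∨ q ∨ ¬p   [double negation]
≡ (¬q ∨ q ∨ ¬p) ∧ (¬s ∨ q ∨ ¬p) ∧ (¬s ∨ ¬q ∨ r ∨ q ∨ ¬p)   [distribute ∨ over ∧]
≡ ¬s ∨ q ∨ ¬p   [simplify]

¬s ∨ q ∨ ¬p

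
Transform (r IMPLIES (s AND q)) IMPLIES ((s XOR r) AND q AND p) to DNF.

(r AND NOT s) OR (r AND NOT q) OR (s AND NOT r AND q AND p)

(r IMPLIES (s AND q)) IMPLIES ((s XOR r) AND q AND p)
= NOT (r IMPLIES (s AND q)) OR ((s XOR r) AND q AND p)   (eliminate IMPLIES)
= NOT (NOT r OR (s AND q)) OR ((s XOR r) AND q AND p)   (eliminate IMPLIES)
= NOT (NOT r OR (s AND q)) OR (((s AND NOT r) OR (NOT s AND r)) AND q AND p)   (expand XOR)
= (NOT NOT r AND NOT (s AND q)) OR (((s AND NOT r) OR (NOT s AND r)) AND q AND p)   (De Morgan)
= (r AND NOT (s AND q)) OR (((s AND NOT r) OR (NOT s AND r)) AND q AND p)   (double negation)
= (r AND (NOT s OR NOT q)) OR (((s AND NOT r) OR (NOT s AND r)) AND q AND p)   (De Morgan)
= (r AND NOT s) OR (r AND NOT q) OR (s AND NOT r AND q AND p) OR (NOT s AND r AND q AND p)   (distribute AND over OR)
= (r AND NOT s) OR (r AND NOT q) OR (s AND NOT r AND q AND p)   (simplify)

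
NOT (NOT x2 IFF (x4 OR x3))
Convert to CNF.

NOT (NOT x2 IFF (x4 OR x3))
≡ NOT ((NOT x2 IMPLIES (x4 OR x3)) AND ((x4 OR x3) IMPLIES NOT x2))   (eliminate IFF)
≡ NOT ((NOT NOT x2 OR x4 OR x3) AND ((x4 OR x3) IMPLIES NOT x2))   (eliminate IMPLIES)
≡ NOT ((NOT NOT x2 OR x4 OR x3) AND (NOT (x4 OR x3) OR NOT x2))   (eliminate IMPLIES)
≡ NOT (NOT NOT x2 OR x4 OR x3) OR NOT (NOT (x4 OR x3) OR NOT x2)   (De Morgan)
≡ (NOT NOT NOT x2 AND NOT x4 AND NOT x3) OR NOT (NOT (x4 OR x3) OR NOT x2)   (De Morgan)
≡ (NOT x2 AND NOT x4 AND NOT x3) OR NOT (NOT (x4 OR x3) OR NOT x2)   (double negation)
≡ (NOT x2 AND NOT x4 AND NOT x3) OR (NOT NOT (x4 OR x3) AND NOT NOT x2)   (De Morgan)
≡ (NOT x2 AND NOT x4 AND NOT x3) OR ((x4 OR x3) AND NOT NOT x2)   (double negation)
≡ (NOT x2 AND NOT x4 AND NOT x3) OR ((x4 OR x3) AND x2)   (double negation)
≡ (NOT x2 OR x4 OR x3) AND (NOT x2 OR x2) AND (NOT x4 OR x4 OR x3) AND (NOT x4 OR x2) AND (NOT x3 OR x4 OR x3) AND (NOT x3 OR x2)   (distribute OR over AND)
≡ (NOT x2 OR x4 OR x3) AND (NOT x4 OR x2) AND (NOT x3 OR x2)   (simplify)

(NOT x2 OR x4 OR x3) AND (NOT x4 OR x2) AND (NOT x3 OR x2)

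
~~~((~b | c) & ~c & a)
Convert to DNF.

~~~((~b | c) & ~c & a)
≡ ~((~b | c) & ~c & a)   (double negation)
≡ ~(~b | c) | ~~c | ~a   (De Morgan)
≡ (~~b & ~c) | ~~c | ~a   (De Morgan)
≡ (b & ~c) | ~~c | ~a   (double negation)
≡ (b & ~c) | c | ~a   (double negation)

(b & ~c) | c | ~a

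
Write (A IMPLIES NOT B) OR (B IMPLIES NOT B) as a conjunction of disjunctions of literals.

NOT A OR NOT B

(A IMPLIES NOT B) OR (B IMPLIES NOT B)
= NOT A OR NOT B OR (B IMPLIES NOT B)
= NOT A OR NOT B OR NOT B OR NOT B
= NOT A OR NOT B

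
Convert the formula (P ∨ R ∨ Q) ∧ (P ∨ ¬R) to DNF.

P ∨ (Q ∧ ¬R)

(P ∨ R ∨ Q) ∧ (P ∨ ¬R)
≡ (P ∧ P) ∨ (P ∧ ¬R) ∨ (R ∧ P) ∨ (R ∧ ¬R) ∨ (Q ∧ P) ∨ (Q ∧ ¬R)   [distribute ∧ over ∨]
≡ P ∨ (Q ∧ ¬R)   [simplify]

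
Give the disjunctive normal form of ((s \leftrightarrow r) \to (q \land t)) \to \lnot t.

(\lnot s \land \lnot r \land \lnot q) \lor (r \land s \land \lnot q) \lor \lnot t

((s \leftrightarrow r) \to (q \land t)) \to \lnot t
≡ \lnot ((s \leftrightarrow r) \to (q \land t)) \lor \lnot t   (eliminate \to)
≡ \lnot (\lnot (s \leftrightarrow r) \lor (q \land t)) \lor \lnot t   (eliminate \to)
≡ \lnot (\lnot ((s \to r) \land (r \to s)) \lor (q \land t)) \lor \lnot t   (eliminate \leftrightarrow)
≡ \lnot (\lnot ((\lnot s \lor r) \land (r \to s)) \lor (q \land t)) \lor \lnot t   (eliminate \to)
≡ \lnot (\lnot ((\lnot s \lor r) \land (\lnot r \lor s)) \lor (q \land t)) \lor \lnot t   (eliminate \to)
≡ (\lnot \lnot ((\lnot s \lor r) \land (\lnot r \lor s)) \land \lnot (q \land t)) \lor \lnot t   (De Morgan)
≡ ((\lnot s \lor r) \land (\lnot r \lor s) \land \lnot (q \land t)) \lor \lnot t   (double negation)
≡ ((\lnot s \lor r) \land (\lnot r \lor s) \land (\lnot q \lor \lnot t)) \lor \lnot t   (De Morgan)
≡ (\lnot s \land \lnot r \land \lnot q) \lor (\lnot s \land \lnot r \land \lnot t) \lor (\lnot s \land s \land \lnot q) \lor (\lnot s \land s \land \lnot t) \lor (r \land \lnot r \land \lnot q) \lor (r \land \lnot r \land \lnot t) \lor (r \land s \land \lnot q) \lor (r \land s \land \lnot t) \lor \lnot t   (distribute \land over \lor)
≡ (\lnot s \land \lnot r \land \lnot q) \lor (r \land s \land \lnot q) \lor \lnot t   (simplify)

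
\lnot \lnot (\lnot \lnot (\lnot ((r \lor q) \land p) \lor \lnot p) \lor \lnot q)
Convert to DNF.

\lnot \lnot (\lnot \lnot (\lnot ((r \lor q) \land p) \lor \lnot p) \lor \lnot q)
⇔ \lnot \lnot (\lnot ((r \lor q) \land p) \lor \lnot p) \lor \lnot q   — double negation
⇔ \lnot ((r \lor q) \land p) \lor \lnot p \lor \lnot q   — double negation
⇔ \lnot (r \lor q) \lor \lnot p \lor \lnot p \lor \lnot q   — De Morgan
⇔ (\lnot r \land \lnot q) \lor \lnot p \lor \lnot p \lor \lnot q   — De Morgan
⇔ \lnot p \lor \lnot q   — simplify

\lnot p \lor \lnot q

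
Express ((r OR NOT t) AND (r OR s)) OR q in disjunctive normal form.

r OR (NOT t AND s) OR q

((r OR NOT t) AND (r OR s)) OR q
≡ (r AND r) OR (r AND s) OR (NOT t AND r) OR (NOT t AND s) OR q   (distribute AND over OR)
≡ r OR (NOT t AND s) OR q   (simplify)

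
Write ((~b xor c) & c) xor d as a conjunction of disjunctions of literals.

((~b xor c) & c) xor d
≡ (((~b xor c) & c) | d) & ~((~b xor c) & c & d)   [expand xor]
≡ (((~b | c) & ~(~b & c) & c) | d) & ~((~b xor c) & c & d)   [expand xor]
≡ (((~b | c) & ~(~b & c) & c) | d) & ~((~b | c) & ~(~b & c) & c & d)   [expand xor]
≡ (((~b | c) & (~~b | ~c) & c) | d) & ~((~b | c) & ~(~b & c) & c & d)   [De Morgan]
≡ (((~b | c) & (b | ~c) & c) | d) & ~((~b | c) & ~(~b & c) & c & d)   [double negation]
≡ (((~b | c) & (b | ~c) & c) | d) & (~(~b | c) | ~~(~b & c) | ~c | ~d)   [De Morgan]
≡ (((~b | c) & (b | ~c) & c) | d) & ((~~b & ~c) | ~~(~b & c) | ~c | ~d)   [De Morgan]
≡ (((~b | c) & (b | ~c) & c) | d) & ((b & ~c) | ~~(~b & c) | ~c | ~d)   [double negation]
≡ (((~b | c) & (b | ~c) & c) | d) & ((b & ~c) | (~b & c) | ~c | ~d)   [double negation]
≡ (~b | c | d) & (b | ~c | d) & (c | d) & (b | ~b | ~c | ~d) & (b | c | ~c | ~d) & (~c | ~b | ~c | ~d) & (~c | c | ~c | ~d)   [distribute | over &]
≡ (b | ~c | d) & (c | d) & (~c | ~b | ~d)   [simplify]

(b | ~c | d) & (c | d) & (~c | ~b | ~d)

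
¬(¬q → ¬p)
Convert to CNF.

¬(¬q → ¬p)
= ¬(¬¬q ∨ ¬p)   [eliminate →]
= ¬¬¬q ∧ ¬¬p   [De Morgan]
= ¬q ∧ ¬¬p   [double negation]
= ¬q ∧ p   [double negation]

¬q ∧ p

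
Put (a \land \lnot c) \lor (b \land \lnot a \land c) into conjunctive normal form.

(a \land \lnot c) \lor (b \land \lnot a \land c)
= (a \lor b) \land (a \lor \lnot a) \land (a \lor c) \land (\lnot c \lor b) \land (\lnot c \lor \lnot a) \land (\lnot c \lor c)   [distribute \lor over \land]
= (a \lor b) \land (a \lor c) \land (\lnot c \lor b) \land (\lnot c \lor \lnot a)   [simplify]

(a \lor b) \land (a \lor c) \land (\lnot c \lor b) \land (\lnot c \lor \lnot a)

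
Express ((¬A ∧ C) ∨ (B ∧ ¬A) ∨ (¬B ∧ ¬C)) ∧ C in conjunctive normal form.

((¬A ∧ C) ∨ (B ∧ ¬A) ∨ (¬B ∧ ¬C)) ∧ C
= (¬A ∨ B ∨ ¬B) ∧ (¬A ∨ B ∨ ¬C) ∧ (¬A ∨ ¬A ∨ ¬B) ∧ (¬A ∨ ¬A ∨ ¬C) ∧ (C ∨ B ∨ ¬B) ∧ (C ∨ B ∨ ¬C) ∧ (C ∨ ¬A ∨ ¬B) ∧ (C ∨ ¬A ∨ ¬C) ∧ C   (distribute ∨ over ∧)
= (¬A ∨ ¬B) ∧ (¬A ∨ ¬C) ∧ C   (simplify)

(¬A ∨ ¬B) ∧ (¬A ∨ ¬C) ∧ C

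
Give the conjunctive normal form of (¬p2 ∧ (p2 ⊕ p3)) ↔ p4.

(¬p2 ∧ (p2 ⊕ p3)) ↔ p4
≡ ((¬p2 ∧ (p2 ⊕ p3)) → p4) ∧ (p4 → (¬p2 ∧ (p2 ⊕ p3)))   [eliminate ↔]
≡ (¬(¬p2 ∧ (p2 ⊕ p3)) ∨ p4) ∧ (p4 → (¬p2 ∧ (p2 ⊕ p3)))   [eliminate →]
≡ (¬(¬p2 ∧ (p2 ∨ p3) ∧ ¬(p2 ∧ p3)) ∨ p4) ∧ (p4 → (¬p2 ∧ (p2 ⊕ p3)))   [expand ⊕]
≡ (¬(¬p2 ∧ (p2 ∨ p3) ∧ ¬(p2 ∧ p3)) ∨ p4) ∧ (¬p4 ∨ (¬p2 ∧ (p2 ⊕ p3)))   [eliminate →]
≡ (¬(¬p2 ∧ (p2 ∨ p3) ∧ ¬(p2 ∧ p3)) ∨ p4) ∧ (¬p4 ∨ (¬p2 ∧ (p2 ∨ p3) ∧ ¬(p2 ∧ p3)))   [expand ⊕]
≡ (¬¬p2 ∨ ¬(p2 ∨ p3) ∨ ¬¬(p2 ∧ p3) ∨ p4) ∧ (¬p4 ∨ (¬p2 ∧ (p2 ∨ p3) ∧ ¬(p2 ∧ p3)))   [De Morgan]
≡ (p2 ∨ ¬(p2 ∨ p3) ∨ ¬¬(p2 ∧ p3) ∨ p4) ∧ (¬p4 ∨ (¬p2 ∧ (p2 ∨ p3) ∧ ¬(p2 ∧ p3)))   [double negation]
≡ (p2 ∨ (¬p2 ∧ ¬p3) ∨ ¬¬(p2 ∧ p3) ∨ p4) ∧ (¬p4 ∨ (¬p2 ∧ (p2 ∨ p3) ∧ ¬(p2 ∧ p3)))   [De Morgan]
≡ (p2 ∨ (¬p2 ∧ ¬p3) ∨ (p2 ∧ p3) ∨ p4) ∧ (¬p4 ∨ (¬p2 ∧ (p2 ∨ p3) ∧ ¬(p2 ∧ p3)))   [double negation]
≡ (p2 ∨ (¬p2 ∧ ¬p3) ∨ (p2 ∧ p3) ∨ p4) ∧ (¬p4 ∨ (¬p2 ∧ (p2 ∨ p3) ∧ (¬p2 ∨ ¬p3)))   [De Morgan]
≡ (p2 ∨ ¬p2 ∨ p2 ∨ p4) ∧ (p2 ∨ ¬p2 ∨ p3 ∨ p4) ∧ (p2 ∨ ¬p3 ∨ p2 ∨ p4) ∧ (p2 ∨ ¬p3 ∨ p3 ∨ p4) ∧ (¬p4 ∨ ¬p2) ∧ (¬p4 ∨ p2 ∨ p3) ∧ (¬p4 ∨ ¬p2 ∨ ¬p3)   [distribute ∨ over ∧]
≡ (p2 ∨ ¬p3 ∨ p4) ∧ (¬p4 ∨ ¬p2) ∧ (¬p4 ∨ p2 ∨ p3)   [simplify]

(p2 ∨ ¬p3 ∨ p4) ∧ (¬p4 ∨ ¬p2) ∧ (¬p4 ∨ p2 ∨ p3)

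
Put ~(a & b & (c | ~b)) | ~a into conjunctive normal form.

~(a & b & (c | ~b)) | ~a
= ~a | ~b | ~(c | ~b) | ~a
= ~a | ~b | (~c & ~~b) | ~a
= ~a | ~b | (~c & b) | ~a
= (~a | ~b | ~c | ~a) & (~a | ~b | b | ~a)
= ~a | ~b | ~c

~a | ~b | ~c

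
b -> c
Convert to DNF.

~b | c

b -> c
= ~b | c   [eliminate ->]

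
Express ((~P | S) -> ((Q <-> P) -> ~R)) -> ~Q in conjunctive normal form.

(~P | S | ~Q) & (~Q | P) & (R | ~Q)

((~P | S) -> ((Q <-> P) -> ~R)) -> ~Q
≡ ~((~P | S) -> ((Q <-> P) -> ~R)) | ~Q   (eliminate ->)
≡ ~(~(~P | S) | ((Q <-> P) -> ~R)) | ~Q   (eliminate ->)
≡ ~(~(~P | S) | ~(Q <-> P) | ~R) | ~Q   (eliminate ->)
≡ ~(~(~P | S) | ~((Q -> P) & (P -> Q)) | ~R) | ~Q   (eliminate <->)
≡ ~(~(~P | S) | ~((~Q | P) & (P -> Q)) | ~R) | ~Q   (eliminate ->)
≡ ~(~(~P | S) | ~((~Q | P) & (~P | Q)) | ~R) | ~Q   (eliminate ->)
≡ (~~(~P | S) & ~~((~Q | P) & (~P | Q)) & ~~R) | ~Q   (De Morgan)
≡ ((~P | S) & ~~((~Q | P) & (~P | Q)) & ~~R) | ~Q   (double negation)
≡ ((~P | S) & (~Q | P) & (~P | Q) & ~~R) | ~Q   (double negation)
≡ ((~P | S) & (~Q | P) & (~P | Q) & R) | ~Q   (double negation)
≡ (~P | S | ~Q) & (~Q | P | ~Q) & (~P | Q | ~Q) & (R | ~Q)   (distribute | over &)
≡ (~P | S | ~Q) & (~Q | P) & (R | ~Q)   (simplify)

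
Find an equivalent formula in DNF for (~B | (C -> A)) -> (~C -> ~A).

(~B | (C -> A)) -> (~C -> ~A)
≡ ~(~B | (C -> A)) | (~C -> ~A)   (eliminate ->)
≡ ~(~B | ~C | A) | (~C -> ~A)   (eliminate ->)
≡ ~(~B | ~C | A) | ~~C | ~A   (eliminate ->)
≡ (~~B & ~~C & ~A) | ~~C | ~A   (De Morgan)
≡ (B & ~~C & ~A) | ~~C | ~A   (double negation)
≡ (B & C & ~A) | ~~C | ~A   (double negation)
≡ (B & C & ~A) | C | ~A   (double negation)
≡ C | ~A   (simplify)

C | ~A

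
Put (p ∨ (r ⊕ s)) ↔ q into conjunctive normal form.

(¬p ∨ q) ∧ (¬r ∨ s ∨ q) ∧ (¬s ∨ r ∨ q) ∧ (¬q ∨ p ∨ r ∨ s) ∧ (¬q ∨ p ∨ ¬r ∨ ¬s)

(p ∨ (r ⊕ s)) ↔ q
≡ ((p ∨ (r ⊕ s)) → q) ∧ (q → (p ∨ (r ⊕ s)))   — eliminate ↔
≡ (¬(p ∨ (r ⊕ s)) ∨ q) ∧ (q → (p ∨ (r ⊕ s)))   — eliminate →
≡ (¬(p ∨ ((r ∨ s) ∧ ¬(r ∧ s))) ∨ q) ∧ (q → (p ∨ (r ⊕ s)))   — expand ⊕
≡ (¬(p ∨ ((r ∨ s) ∧ ¬(r ∧ s))) ∨ q) ∧ (¬q ∨ p ∨ (r ⊕ s))   — eliminate →
≡ (¬(p ∨ ((r ∨ s) ∧ ¬(r ∧ s))) ∨ q) ∧ (¬q ∨ p ∨ ((r ∨ s) ∧ ¬(r ∧ s)))   — expand ⊕
≡ ((¬p ∧ ¬((r ∨ s) ∧ ¬(r ∧ s))) ∨ q) ∧ (¬q ∨ p ∨ ((r ∨ s) ∧ ¬(r ∧ s)))   — De Morgan
≡ ((¬p ∧ (¬(r ∨ s) ∨ ¬¬(r ∧ s))) ∨ q) ∧ (¬q ∨ p ∨ ((r ∨ s) ∧ ¬(r ∧ s)))   — De Morgan
≡ ((¬p ∧ ((¬r ∧ ¬s) ∨ ¬¬(r ∧ s))) ∨ q) ∧ (¬q ∨ p ∨ ((r ∨ s) ∧ ¬(r ∧ s)))   — De Morgan
≡ ((¬p ∧ ((¬r ∧ ¬s) ∨ (r ∧ s))) ∨ q) ∧ (¬q ∨ p ∨ ((r ∨ s) ∧ ¬(r ∧ s)))   — double negation
≡ ((¬p ∧ ((¬r ∧ ¬s) ∨ (r ∧ s))) ∨ q) ∧ (¬q ∨ p ∨ ((r ∨ s) ∧ (¬r ∨ ¬s)))   — De Morgan
≡ (¬p ∨ q) ∧ (¬r ∨ r ∨ q) ∧ (¬r ∨ s ∨ q) ∧ (¬s ∨ r ∨ q) ∧ (¬s ∨ s ∨ q) ∧ (¬q ∨ p ∨ r ∨ s) ∧ (¬q ∨ p ∨ ¬r ∨ ¬s)   — distribute ∨ over ∧
≡ (¬p ∨ q) ∧ (¬r ∨ s ∨ q) ∧ (¬s ∨ r ∨ q) ∧ (¬q ∨ p ∨ r ∨ s) ∧ (¬q ∨ p ∨ ¬r ∨ ¬s)   — simplify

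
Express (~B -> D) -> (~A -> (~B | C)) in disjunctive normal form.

(~B -> D) -> (~A -> (~B | C))
= ~(~B -> D) | (~A -> (~B | C))   (eliminate ->)
= ~(~~B | D) | (~A -> (~B | C))   (eliminate ->)
= ~(~~B | D) | ~~A | ~B | C   (eliminate ->)
= (~~~B & ~D) | ~~A | ~B | C   (De Morgan)
= (~B & ~D) | ~~A | ~B | C   (double negation)
= (~B & ~D) | A | ~B | C   (double negation)
= A | ~B | C   (simplify)

A | ~B | C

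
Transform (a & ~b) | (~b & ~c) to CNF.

(a & ~b) | (~b & ~c)
⇔ (a | ~b) & (a | ~c) & (~b | ~b) & (~b | ~c)
⇔ (a | ~c) & ~b

(a | ~c) & ~b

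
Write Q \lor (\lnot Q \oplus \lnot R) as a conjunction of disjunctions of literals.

Q \lor (\lnot Q \oplus \lnot R)
≡ Q \lor ((\lnot Q \lor \lnot R) \land \lnot (\lnot Q \land \lnot R))   [expand \oplus]
≡ Q \lor ((\lnot Q \lor \lnot R) \land (\lnot \lnot Q \lor \lnot \lnot R))   [De Morgan]
≡ Q \lor ((\lnot Q \lor \lnot R) \land (Q \lor \lnot \lnot R))   [double negation]
≡ Q \lor ((\lnot Q \lor \lnot R) \land (Q \lor R))   [double negation]
≡ (Q \lor \lnot Q \lor \lnot R) \land (Q \lor Q \lor R)   [distribute \lor over \land]
≡ Q \lor R   [simplify]

Q \lor R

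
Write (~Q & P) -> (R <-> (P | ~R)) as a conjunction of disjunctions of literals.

(~Q & P) -> (R <-> (P | ~R))
⇔ ~(~Q & P) | (R <-> (P | ~R))   [eliminate ->]
⇔ ~(~Q & P) | ((R -> (P | ~R)) & ((P | ~R) -> R))   [eliminate <->]
⇔ ~(~Q & P) | ((~R | P | ~R) & ((P | ~R) -> R))   [eliminate ->]
⇔ ~(~Q & P) | ((~R | P | ~R) & (~(P | ~R) | R))   [eliminate ->]
⇔ ~~Q | ~P | ((~R | P | ~R) & (~(P | ~R) | R))   [De Morgan]
⇔ Q | ~P | ((~R | P | ~R) & (~(P | ~R) | R))   [double negation]
⇔ Q | ~P | ((~R | P | ~R) & ((~P & ~~R) | R))   [De Morgan]
⇔ Q | ~P | ((~R | P | ~R) & ((~P & R) | R))   [double negation]
⇔ (Q | ~P | ~R | P | ~R) & (Q | ~P | ~P | R) & (Q | ~P | R | R)   [distribute | over &]
⇔ Q | ~P | R   [simplify]

Q | ~P | R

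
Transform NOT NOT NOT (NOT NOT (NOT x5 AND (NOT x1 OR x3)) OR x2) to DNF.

(x5 AND NOT x2) OR (x1 AND NOT x3 AND NOT x2)

NOT NOT NOT (NOT NOT (NOT x5 AND (NOT x1 OR x3)) OR x2)
≡ NOT (NOT NOT (NOT x5 AND (NOT x1 OR x3)) OR x2)   — double negation
≡ NOT NOT NOT (NOT x5 AND (NOT x1 OR x3)) AND NOT x2   — De Morgan
≡ NOT (NOT x5 AND (NOT x1 OR x3)) AND NOT x2   — double negation
≡ (NOT NOT x5 OR NOT (NOT x1 OR x3)) AND NOT x2   — De Morgan
≡ (x5 OR NOT (NOT x1 OR x3)) AND NOT x2   — double negation
≡ (x5 OR (NOT NOT x1 AND NOT x3)) AND NOT x2   — De Morgan
≡ (x5 OR (x1 AND NOT x3)) AND NOT x2   — double negation
≡ (x5 AND NOT x2) OR (x1 AND NOT x3 AND NOT x2)   — distribute AND over OR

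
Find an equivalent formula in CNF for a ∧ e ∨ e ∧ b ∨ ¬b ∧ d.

a ∧ e ∨ e ∧ b ∨ ¬b ∧ d
⇔ (a ∨ e ∨ ¬b) ∧ (a ∨ e ∨ d) ∧ (a ∨ b ∨ ¬b) ∧ (a ∨ b ∨ d) ∧ (e ∨ e ∨ ¬b) ∧ (e ∨ e ∨ d) ∧ (e ∨ b ∨ ¬b) ∧ (e ∨ b ∨ d)   — distribute ∨ over ∧
⇔ (a ∨ b ∨ d) ∧ (e ∨ ¬b) ∧ (e ∨ d)   — simplify

(a ∨ b ∨ d) ∧ (e ∨ ¬b) ∧ (e ∨ d)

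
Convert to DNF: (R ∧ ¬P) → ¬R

(R ∧ ¬P) → ¬R
≡ ¬(R ∧ ¬P) ∨ ¬R   — eliminate →
≡ ¬R ∨ ¬¬P ∨ ¬R   — De Morgan
≡ ¬R ∨ P ∨ ¬R   — double negation
≡ ¬R ∨ P   — simplify

¬R ∨ P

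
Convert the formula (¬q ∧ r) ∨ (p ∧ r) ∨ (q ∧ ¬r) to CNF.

(¬q ∧ r) ∨ (p ∧ r) ∨ (q ∧ ¬r)
≡ (¬q ∨ p ∨ q) ∧ (¬q ∨ p ∨ ¬r) ∧ (¬q ∨ r ∨ q) ∧ (¬q ∨ r ∨ ¬r) ∧ (r ∨ p ∨ q) ∧ (r ∨ p ∨ ¬r) ∧ (r ∨ r ∨ q) ∧ (r ∨ r ∨ ¬r)   [distribute ∨ over ∧]
≡ (¬q ∨ p ∨ ¬r) ∧ (r ∨ q)   [simplify]

(¬q ∨ p ∨ ¬r) ∧ (r ∨ q)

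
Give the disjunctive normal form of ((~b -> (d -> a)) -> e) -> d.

((~b -> (d -> a)) -> e) -> d
≡ ~((~b -> (d -> a)) -> e) | d   [eliminate ->]
≡ ~(~(~b -> (d -> a)) | e) | d   [eliminate ->]
≡ ~(~(~~b | (d -> a)) | e) | d   [eliminate ->]
≡ ~(~(~~b | ~d | a) | e) | d   [eliminate ->]
≡ (~~(~~b | ~d | a) & ~e) | d   [De Morgan]
≡ ((~~b | ~d | a) & ~e) | d   [double negation]
≡ ((b | ~d | a) & ~e) | d   [double negation]
≡ (b & ~e) | (~d & ~e) | (a & ~e) | d   [distribute & over |]

(b & ~e) | (~d & ~e) | (a & ~e) | d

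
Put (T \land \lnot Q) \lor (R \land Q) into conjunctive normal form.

(T \lor R) \land (T \lor Q) \land (\lnot Q \lor R)

(T \land \lnot Q) \lor (R \land Q)
= (T \lor R) \land (T \lor Q) \land (\lnot Q \lor R) \land (\lnot Q \lor Q)   — distribute \lor over \land
= (T \lor R) \land (T \lor Q) \land (\lnot Q \lor R)   — simplify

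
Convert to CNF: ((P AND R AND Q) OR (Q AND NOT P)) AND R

((P AND R AND Q) OR (Q AND NOT P)) AND R
≡ (P OR Q) AND (P OR NOT P) AND (R OR Q) AND (R OR NOT P) AND (Q OR Q) AND (Q OR NOT P) AND R   (distribute OR over AND)
≡ Q AND R   (simplify)

Q AND R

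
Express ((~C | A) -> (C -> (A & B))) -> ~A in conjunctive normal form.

(C | ~A) & (~A | ~B)

((~C | A) -> (C -> (A & B))) -> ~A
⇔ ~((~C | A) -> (C -> (A & B))) | ~A   — eliminate ->
⇔ ~(~(~C | A) | (C -> (A & B))) | ~A   — eliminate ->
⇔ ~(~(~C | A) | ~C | (A & B)) | ~A   — eliminate ->
⇔ (~~(~C | A) & ~~C & ~(A & B)) | ~A   — De Morgan
⇔ ((~C | A) & ~~C & ~(A & B)) | ~A   — double negation
⇔ ((~C | A) & C & ~(A & B)) | ~A   — double negation
⇔ ((~C | A) & C & (~A | ~B)) | ~A   — De Morgan
⇔ (~C | A | ~A) & (C | ~A) & (~A | ~B | ~A)   — distribute | over &
⇔ (C | ~A) & (~A | ~B)   — simplify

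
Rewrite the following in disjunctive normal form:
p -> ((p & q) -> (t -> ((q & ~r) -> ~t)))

~p | ~q | ~t | r

p -> ((p & q) -> (t -> ((q & ~r) -> ~t)))
≡ ~p | ((p & q) -> (t -> ((q & ~r) -> ~t)))   [eliminate ->]
≡ ~p | ~(p & q) | (t -> ((q & ~r) -> ~t))   [eliminate ->]
≡ ~p | ~(p & q) | ~t | ((q & ~r) -> ~t)   [eliminate ->]
≡ ~p | ~(p & q) | ~t | ~(q & ~r) | ~t   [eliminate ->]
≡ ~p | ~p | ~q | ~t | ~(q & ~r) | ~t   [De Morgan]
≡ ~p | ~p | ~q | ~t | ~q | ~~r | ~t   [De Morgan]
≡ ~p | ~p | ~q | ~t | ~q | r | ~t   [double negation]
≡ ~p | ~q | ~t | r   [simplify]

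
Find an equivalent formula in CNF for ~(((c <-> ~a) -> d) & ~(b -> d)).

(~c | ~a | ~b | d) & (a | c | ~b | d)

~(((c <-> ~a) -> d) & ~(b -> d))
= ~((~(c <-> ~a) | d) & ~(b -> d))   (eliminate ->)
= ~((~((c -> ~a) & (~a -> c)) | d) & ~(b -> d))   (eliminate <->)
= ~((~((~c | ~a) & (~a -> c)) | d) & ~(b -> d))   (eliminate ->)
= ~((~((~c | ~a) & (~~a | c)) | d) & ~(b -> d))   (eliminate ->)
= ~((~((~c | ~a) & (~~a | c)) | d) & ~(~b | d))   (eliminate ->)
= ~(~((~c | ~a) & (~~a | c)) | d) | ~~(~b | d)   (De Morgan)
= (~~((~c | ~a) & (~~a | c)) & ~d) | ~~(~b | d)   (De Morgan)
= ((~c | ~a) & (~~a | c) & ~d) | ~~(~b | d)   (double negation)
= ((~c | ~a) & (a | c) & ~d) | ~~(~b | d)   (double negation)
= ((~c | ~a) & (a | c) & ~d) | ~b | d   (double negation)
= (~c | ~a | ~b | d) & (a | c | ~b | d) & (~d | ~b | d)   (distribute | over &)
= (~c | ~a | ~b | d) & (a | c | ~b | d)   (simplify)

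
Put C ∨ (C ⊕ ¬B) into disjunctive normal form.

C ∨ (C ⊕ ¬B)
≡ C ∨ (C ∧ ¬¬B) ∨ (¬C ∧ ¬B)   [expand ⊕]
≡ C ∨ (C ∧ B) ∨ (¬C ∧ ¬B)   [double negation]
≡ C ∨ (¬C ∧ ¬B)   [simplify]

C ∨ (¬C ∧ ¬B)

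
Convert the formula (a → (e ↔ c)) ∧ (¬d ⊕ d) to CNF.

(a → (e ↔ c)) ∧ (¬d ⊕ d)
≡ (¬a ∨ (e ↔ c)) ∧ (¬d ⊕ d)   (eliminate →)
≡ (¬a ∨ ((e → c) ∧ (c → e))) ∧ (¬d ⊕ d)   (eliminate ↔)
≡ (¬a ∨ ((¬e ∨ c) ∧ (c → e))) ∧ (¬d ⊕ d)   (eliminate →)
≡ (¬a ∨ ((¬e ∨ c) ∧ (¬c ∨ e))) ∧ (¬d ⊕ d)   (eliminate →)
≡ (¬a ∨ ((¬e ∨ c) ∧ (¬c ∨ e))) ∧ (¬d ∨ d) ∧ ¬(¬d ∧ d)   (expand ⊕)
≡ (¬a ∨ ((¬e ∨ c) ∧ (¬c ∨ e))) ∧ (¬d ∨ d) ∧ (¬¬d ∨ ¬d)   (De Morgan)
≡ (¬a ∨ ((¬e ∨ c) ∧ (¬c ∨ e))) ∧ (¬d ∨ d) ∧ (d ∨ ¬d)   (double negation)
≡ (¬a ∨ ¬e ∨ c) ∧ (¬a ∨ ¬c ∨ e) ∧ (¬d ∨ d) ∧ (d ∨ ¬d)   (distribute ∨ over ∧)
≡ (¬a ∨ ¬e ∨ c) ∧ (¬a ∨ ¬c ∨ e)   (simplify)

(¬a ∨ ¬e ∨ c) ∧ (¬a ∨ ¬c ∨ e)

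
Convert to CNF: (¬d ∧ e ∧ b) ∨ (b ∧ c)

(¬d ∨ c) ∧ (e ∨ c) ∧ b

(¬d ∧ e ∧ b) ∨ (b ∧ c)
≡ (¬d ∨ b) ∧ (¬d ∨ c) ∧ (e ∨ b) ∧ (e ∨ c) ∧ (b ∨ b) ∧ (b ∨ c)   (distribute ∨ over ∧)
≡ (¬d ∨ c) ∧ (e ∨ c) ∧ b   (simplify)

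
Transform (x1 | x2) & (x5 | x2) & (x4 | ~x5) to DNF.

(x1 | x2) & (x5 | x2) & (x4 | ~x5)
≡ (x1 & x5 & x4) | (x1 & x5 & ~x5) | (x1 & x2 & x4) | (x1 & x2 & ~x5) | (x2 & x5 & x4) | (x2 & x5 & ~x5) | (x2 & x2 & x4) | (x2 & x2 & ~x5)   [distribute & over |]
≡ (x1 & x5 & x4) | (x2 & x4) | (x2 & ~x5)   [simplify]

(x1 & x5 & x4) | (x2 & x4) | (x2 & ~x5)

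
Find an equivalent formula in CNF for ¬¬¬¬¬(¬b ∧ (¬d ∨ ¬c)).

(b ∨ d) ∧ (b ∨ c)

¬¬¬¬¬(¬b ∧ (¬d ∨ ¬c))
≡ ¬¬¬(¬b ∧ (¬d ∨ ¬c))   — double negation
≡ ¬(¬b ∧ (¬d ∨ ¬c))   — double negation
≡ ¬¬b ∨ ¬(¬d ∨ ¬c)   — De Morgan
≡ b ∨ ¬(¬d ∨ ¬c)   — double negation
≡ b ∨ (¬¬d ∧ ¬¬c)   — De Morgan
≡ b ∨ (d ∧ ¬¬c)   — double negation
≡ b ∨ (d ∧ c)   — double negation
≡ (b ∨ d) ∧ (b ∨ c)   — distribute ∨ over ∧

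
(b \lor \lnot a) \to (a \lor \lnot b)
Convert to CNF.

\lnot b \lor a

(b \lor \lnot a) \to (a \lor \lnot b)
= \lnot (b \lor \lnot a) \lor a \lor \lnot b   [eliminate \to]
= (\lnot b \land \lnot \lnot a) \lor a \lor \lnot b   [De Morgan]
= (\lnot b \land a) \lor a \lor \lnot b   [double negation]
= (\lnot b \lor a \lor \lnot b) \land (a \lor a \lor \lnot b)   [distribute \lor over \land]
= \lnot b \lor a   [simplify]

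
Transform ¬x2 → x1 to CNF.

¬x2 → x1
≡ ¬¬x2 ∨ x1   [eliminate →]
≡ x2 ∨ x1   [double negation]

x2 ∨ x1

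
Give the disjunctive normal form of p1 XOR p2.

(p1 AND NOT p2) OR (NOT p1 AND p2)

p1 XOR p2
⇔ (p1 AND NOT p2) OR (NOT p1 AND p2)   [expand XOR]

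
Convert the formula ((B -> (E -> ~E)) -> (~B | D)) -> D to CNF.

((B -> (E -> ~E)) -> (~B | D)) -> D
≡ ~((B -> (E -> ~E)) -> (~B | D)) | D   (eliminate ->)
≡ ~(~(B -> (E -> ~E)) | ~B | D) | D   (eliminate ->)
≡ ~(~(~B | (E -> ~E)) | ~B | D) | D   (eliminate ->)
≡ ~(~(~B | ~E | ~E) | ~B | D) | D   (eliminate ->)
≡ (~~(~B | ~E | ~E) & ~~B & ~D) | D   (De Morgan)
≡ ((~B | ~E | ~E) & ~~B & ~D) | D   (double negation)
≡ ((~B | ~E | ~E) & B & ~D) | D   (double negation)
≡ (~B | ~E | ~E | D) & (B | D) & (~D | D)   (distribute | over &)
≡ (~B | ~E | D) & (B | D)   (simplify)

(~B | ~E | D) & (B | D)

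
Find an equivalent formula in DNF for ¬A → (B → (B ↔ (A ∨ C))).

¬A → (B → (B ↔ (A ∨ C)))
≡ ¬¬A ∨ (B → (B ↔ (A ∨ C)))
≡ ¬¬A ∨ ¬B ∨ (B ↔ (A ∨ C))
≡ ¬¬A ∨ ¬B ∨ ((B → (A ∨ C)) ∧ ((A ∨ C) → B))
≡ ¬¬A ∨ ¬B ∨ ((¬B ∨ A ∨ C) ∧ ((A ∨ C) → B))
≡ ¬¬A ∨ ¬B ∨ ((¬B ∨ A ∨ C) ∧ (¬(A ∨ C) ∨ B))
≡ A ∨ ¬B ∨ ((¬B ∨ A ∨ C) ∧ (¬(A ∨ C) ∨ B))
≡ A ∨ ¬B ∨ ((¬B ∨ A ∨ C) ∧ ((¬A ∧ ¬C) ∨ B))
≡ A ∨ ¬B ∨ (¬B ∧ ¬A ∧ ¬C) ∨ (¬B ∧ B) ∨ (A ∧ ¬A ∧ ¬C) ∨ (A ∧ B) ∨ (C ∧ ¬A ∧ ¬C) ∨ (C ∧ B)
≡ A ∨ ¬B ∨ (C ∧ B)

A ∨ ¬B ∨ (C ∧ B)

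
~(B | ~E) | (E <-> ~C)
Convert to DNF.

(~B & E) | (~E & C) | (~C & E)

~(B | ~E) | (E <-> ~C)
⇔ ~(B | ~E) | ((E -> ~C) & (~C -> E))   — eliminate <->
⇔ ~(B | ~E) | ((~E | ~C) & (~C -> E))   — eliminate ->
⇔ ~(B | ~E) | ((~E | ~C) & (~~C | E))   — eliminate ->
⇔ (~B & ~~E) | ((~E | ~C) & (~~C | E))   — De Morgan
⇔ (~B & E) | ((~E | ~C) & (~~C | E))   — double negation
⇔ (~B & E) | ((~E | ~C) & (C | E))   — double negation
⇔ (~B & E) | (~E & C) | (~E & E) | (~C & C) | (~C & E)   — distribute & over |
⇔ (~B & E) | (~E & C) | (~C & E)   — simplify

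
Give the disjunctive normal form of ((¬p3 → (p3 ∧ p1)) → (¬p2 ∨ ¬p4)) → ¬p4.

(p3 ∧ p2 ∧ p4) ∨ ¬p4

((¬p3 → (p3 ∧ p1)) → (¬p2 ∨ ¬p4)) → ¬p4
≡ ¬((¬p3 → (p3 ∧ p1)) → (¬p2 ∨ ¬p4)) ∨ ¬p4
≡ ¬(¬(¬p3 → (p3 ∧ p1)) ∨ ¬p2 ∨ ¬p4) ∨ ¬p4
≡ ¬(¬(¬¬p3 ∨ (p3 ∧ p1)) ∨ ¬p2 ∨ ¬p4) ∨ ¬p4
≡ (¬¬(¬¬p3 ∨ (p3 ∧ p1)) ∧ ¬¬p2 ∧ ¬¬p4) ∨ ¬p4
≡ ((¬¬p3 ∨ (p3 ∧ p1)) ∧ ¬¬p2 ∧ ¬¬p4) ∨ ¬p4
≡ ((p3 ∨ (p3 ∧ p1)) ∧ ¬¬p2 ∧ ¬¬p4) ∨ ¬p4
≡ ((p3 ∨ (p3 ∧ p1)) ∧ p2 ∧ ¬¬p4) ∨ ¬p4
≡ ((p3 ∨ (p3 ∧ p1)) ∧ p2 ∧ p4) ∨ ¬p4
≡ (p3 ∧ p2 ∧ p4) ∨ (p3 ∧ p1 ∧ p2 ∧ p4) ∨ ¬p4
≡ (p3 ∧ p2 ∧ p4) ∨ ¬p4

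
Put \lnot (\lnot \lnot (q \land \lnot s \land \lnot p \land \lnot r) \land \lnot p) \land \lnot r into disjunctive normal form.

\lnot (\lnot \lnot (q \land \lnot s \land \lnot p \land \lnot r) \land \lnot p) \land \lnot r
≡ (\lnot \lnot \lnot (q \land \lnot s \land \lnot p \land \lnot r) \lor \lnot \lnot p) \land \lnot r   [De Morgan]
≡ (\lnot (q \land \lnot s \land \lnot p \land \lnot r) \lor \lnot \lnot p) \land \lnot r   [double negation]
≡ (\lnot q \lor \lnot \lnot s \lor \lnot \lnot p \lor \lnot \lnot r \lor \lnot \lnot p) \land \lnot r   [De Morgan]
≡ (\lnot q \lor s \lor \lnot \lnot p \lor \lnot \lnot r \lor \lnot \lnot p) \land \lnot r   [double negation]
≡ (\lnot q \lor s \lor p \lor \lnot \lnot r \lor \lnot \lnot p) \land \lnot r   [double negation]
≡ (\lnot q \lor s \lor p \lor r \lor \lnot \lnot p) \land \lnot r   [double negation]
≡ (\lnot q \lor s \lor p \lor r \lor p) \land \lnot r   [double negation]
≡ (\lnot q \land \lnot r) \lor (s \land \lnot r) \lor (p \land \lnot r) \lor (r \land \lnot r) \lor (p \land \lnot r)   [distribute \land over \lor]
≡ (\lnot q \land \lnot r) \lor (s \land \lnot r) \lor (p \land \lnot r)   [simplify]

(\lnot q \land \lnot r) \lor (s \land \lnot r) \lor (p \land \lnot r)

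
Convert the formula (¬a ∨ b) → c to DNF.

(a ∧ ¬b) ∨ c

(¬a ∨ b) → c
= ¬(¬a ∨ b) ∨ c   [eliminate →]
= (¬¬a ∧ ¬b) ∨ c   [De Morgan]
= (a ∧ ¬b) ∨ c   [double negation]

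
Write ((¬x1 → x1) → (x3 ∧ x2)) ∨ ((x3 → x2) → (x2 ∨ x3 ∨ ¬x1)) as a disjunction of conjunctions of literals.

((¬x1 → x1) → (x3 ∧ x2)) ∨ ((x3 → x2) → (x2 ∨ x3 ∨ ¬x1))
≡ ¬(¬x1 → x1) ∨ (x3 ∧ x2) ∨ ((x3 → x2) → (x2 ∨ x3 ∨ ¬x1))   [eliminate →]
≡ ¬(¬¬x1 ∨ x1) ∨ (x3 ∧ x2) ∨ ((x3 → x2) → (x2 ∨ x3 ∨ ¬x1))   [eliminate →]
≡ ¬(¬¬x1 ∨ x1) ∨ (x3 ∧ x2) ∨ ¬(x3 → x2) ∨ x2 ∨ x3 ∨ ¬x1   [eliminate →]
≡ ¬(¬¬x1 ∨ x1) ∨ (x3 ∧ x2) ∨ ¬(¬x3 ∨ x2) ∨ x2 ∨ x3 ∨ ¬x1   [eliminate →]
≡ (¬¬¬x1 ∧ ¬x1) ∨ (x3 ∧ x2) ∨ ¬(¬x3 ∨ x2) ∨ x2 ∨ x3 ∨ ¬x1   [De Morgan]
≡ (¬x1 ∧ ¬x1) ∨ (x3 ∧ x2) ∨ ¬(¬x3 ∨ x2) ∨ x2 ∨ x3 ∨ ¬x1   [double negation]
≡ (¬x1 ∧ ¬x1) ∨ (x3 ∧ x2) ∨ (¬¬x3 ∧ ¬x2) ∨ x2 ∨ x3 ∨ ¬x1   [De Morgan]
≡ (¬x1 ∧ ¬x1) ∨ (x3 ∧ x2) ∨ (x3 ∧ ¬x2) ∨ x2 ∨ x3 ∨ ¬x1   [double negation]
≡ ¬x1 ∨ x2 ∨ x3   [simplify]

¬x1 ∨ x2 ∨ x3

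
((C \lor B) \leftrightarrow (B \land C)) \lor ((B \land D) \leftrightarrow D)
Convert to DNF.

((C \lor B) \leftrightarrow (B \land C)) \lor ((B \land D) \leftrightarrow D)
⇔ (((C \lor B) \to (B \land C)) \land ((B \land C) \to (C \lor B))) \lor ((B \land D) \leftrightarrow D)   — eliminate \leftrightarrow
⇔ ((\lnot (C \lor B) \lor (B \land C)) \land ((B \land C) \to (C \lor B))) \lor ((B \land D) \leftrightarrow D)   — eliminate \to
⇔ ((\lnot (C \lor B) \lor (B \land C)) \land (\lnot (B \land C) \lor C \lor B)) \lor ((B \land D) \leftrightarrow D)   — eliminate \to
⇔ ((\lnot (C \lor B) \lor (B \land C)) \land (\lnot (B \land C) \lor C \lor B)) \lor (((B \land D) \to D) \land (D \to (B \land D)))   — eliminate \leftrightarrow
⇔ ((\lnot (C \lor B) \lor (B \land C)) \land (\lnot (B \land C) \lor C \lor B)) \lor ((\lnot (B \land D) \lor D) \land (D \to (B \land D)))   — eliminate \to
⇔ ((\lnot (C \lor B) \lor (B \land C)) \land (\lnot (B \land C) \lor C \lor B)) \lor ((\lnot (B \land D) \lor D) \land (\lnot D \lor (B \land D)))   — eliminate \to
⇔ (((\lnot C \land \lnot B) \lor (B \land C)) \land (\lnot (B \land C) \lor C \lor B)) \lor ((\lnot (B \land D) \lor D) \land (\lnot D \lor (B \land D)))   — De Morgan
⇔ (((\lnot C \land \lnot B) \lor (B \land C)) \land (\lnot B \lor \lnot C \lor C \lor B)) \lor ((\lnot (B \land D) \lor D) \land (\lnot D \lor (B \land D)))   — De Morgan
⇔ (((\lnot C \land \lnot B) \lor (B \land C)) \land (\lnot B \lor \lnot C \lor C \lor B)) \lor ((\lnot B \lor \lnot D \lor D) \land (\lnot D \lor (B \land D)))   — De Morgan
⇔ (\lnot C \land \lnot B \land \lnot B) \lor (\lnot C \land \lnot B \land \lnot C) \lor (\lnot C \land \lnot B \land C) \lor (\lnot C \land \lnot B \land B) \lor (B \land C \land \lnot B) \lor (B \land C \land \lnot C) \lor (B \land C \land C) \lor (B \land C \land B) \lor (\lnot B \land \lnot D) \lor (\lnot B \land B \land D) \lor (\lnot D \land \lnot D) \lor (\lnot D \land B \land D) \lor (D \land \lnot D) \lor (D \land B \land D)   — distribute \land over \lor
⇔ (\lnot C \land \lnot B) \lor (B \land C) \lor \lnot D \lor (D \land B)   — simplify

(\lnot C \land \lnot B) \lor (B \land C) \lor \lnot D \lor (D \land B)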